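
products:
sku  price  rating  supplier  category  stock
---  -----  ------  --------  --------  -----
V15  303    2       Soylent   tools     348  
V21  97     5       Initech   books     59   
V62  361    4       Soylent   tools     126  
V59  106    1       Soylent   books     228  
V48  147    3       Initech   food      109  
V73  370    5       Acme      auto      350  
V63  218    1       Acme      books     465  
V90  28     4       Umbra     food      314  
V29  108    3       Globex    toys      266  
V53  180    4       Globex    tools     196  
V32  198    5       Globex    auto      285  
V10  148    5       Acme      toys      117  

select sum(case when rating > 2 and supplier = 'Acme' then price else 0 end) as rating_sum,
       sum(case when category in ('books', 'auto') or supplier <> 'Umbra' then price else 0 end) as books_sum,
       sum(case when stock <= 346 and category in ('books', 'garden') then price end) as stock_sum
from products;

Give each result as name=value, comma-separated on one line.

[rating_sum: rating > 2 and supplier = 'Acme']
sku=V15: ✗
sku=V21: ✗
sku=V62: ✗
sku=V59: ✗
sku=V48: ✗
sku=V73: ✓ → 370
sku=V63: ✗
sku=V90: ✗
sku=V29: ✗
sku=V53: ✗
sku=V32: ✗
sku=V10: ✓ → 148
rating_sum = 370 + 148 = 518
—
[books_sum: category in ('books', 'auto') or supplier <> 'Umbra']
sku=V15: ✓ → 303
sku=V21: ✓ → 97
sku=V62: ✓ → 361
sku=V59: ✓ → 106
sku=V48: ✓ → 147
sku=V73: ✓ → 370
sku=V63: ✓ → 218
sku=V90: ✗
sku=V29: ✓ → 108
sku=V53: ✓ → 180
sku=V32: ✓ → 198
sku=V10: ✓ → 148
books_sum = 303 + 97 + 361 + 106 + 147 + 370 + 218 + 108 + 180 + 198 + 148 = 2236
—
[stock_sum: stock <= 346 and category in ('books', 'garden')]
sku=V15: ✗
sku=V21: ✓ → 97
sku=V62: ✗
sku=V59: ✓ → 106
sku=V48: ✗
sku=V73: ✗
sku=V63: ✗
sku=V90: ✗
sku=V29: ✗
sku=V53: ✗
sku=V32: ✗
sku=V10: ✗
stock_sum = 97 + 106 = 203

rating_sum=518, books_sum=2236, stock_sum=203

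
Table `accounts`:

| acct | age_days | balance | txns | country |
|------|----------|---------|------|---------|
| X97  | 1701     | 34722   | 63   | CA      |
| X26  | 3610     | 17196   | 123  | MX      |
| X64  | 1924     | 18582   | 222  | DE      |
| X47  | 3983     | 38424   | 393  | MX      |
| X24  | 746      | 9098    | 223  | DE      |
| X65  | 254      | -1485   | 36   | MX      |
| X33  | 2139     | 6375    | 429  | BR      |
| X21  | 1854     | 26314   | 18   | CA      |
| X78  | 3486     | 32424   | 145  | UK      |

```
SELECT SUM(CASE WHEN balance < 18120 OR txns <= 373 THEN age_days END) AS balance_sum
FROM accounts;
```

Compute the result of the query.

15714

acct=X97: ✓ → 1701
acct=X26: ✓ → 3610
acct=X64: ✓ → 1924
acct=X47: ✗
acct=X24: ✓ → 746
acct=X65: ✓ → 254
acct=X33: ✓ → 2139
acct=X21: ✓ → 1854
acct=X78: ✓ → 3486
balance_sum = 1701 + 3610 + 1924 + 746 + 254 + 2139 + 1854 + 3486 = 15714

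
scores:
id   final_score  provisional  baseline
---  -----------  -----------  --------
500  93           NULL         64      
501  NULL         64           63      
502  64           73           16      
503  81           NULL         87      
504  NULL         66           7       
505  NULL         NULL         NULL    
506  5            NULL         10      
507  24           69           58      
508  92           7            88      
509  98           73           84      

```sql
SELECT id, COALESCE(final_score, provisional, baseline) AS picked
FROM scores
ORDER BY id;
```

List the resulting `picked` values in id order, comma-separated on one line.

93, 64, 64, 81, 66, NULL, 5, 24, 92, 98

id=500: final_score=93 → 93
id=501: final_score=NULL, provisional=64 → 64
id=502: final_score=64 → 64
id=503: final_score=81 → 81
id=504: final_score=NULL, provisional=66 → 66
id=505: final_score=NULL, provisional=NULL, baseline=NULL (all NULL) → NULL
id=506: final_score=5 → 5
id=507: final_score=24 → 24
id=508: final_score=92 → 92
id=509: final_score=98 → 98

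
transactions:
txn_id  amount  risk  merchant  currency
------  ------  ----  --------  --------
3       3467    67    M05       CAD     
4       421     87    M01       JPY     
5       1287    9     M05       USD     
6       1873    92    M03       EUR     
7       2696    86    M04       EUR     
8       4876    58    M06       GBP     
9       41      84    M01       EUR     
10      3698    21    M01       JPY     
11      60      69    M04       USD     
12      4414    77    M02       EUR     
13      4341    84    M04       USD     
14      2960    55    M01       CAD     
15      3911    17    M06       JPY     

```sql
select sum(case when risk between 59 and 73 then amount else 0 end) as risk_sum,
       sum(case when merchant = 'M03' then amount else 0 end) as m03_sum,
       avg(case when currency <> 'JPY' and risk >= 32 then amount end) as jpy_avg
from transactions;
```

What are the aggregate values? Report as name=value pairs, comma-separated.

risk_sum=3527, m03_sum=1873, jpy_avg=2747.5555555556

[risk_sum: risk between 59 and 73]
txn_id=3: ✓ → 3467
txn_id=4: ✗
txn_id=5: ✗
txn_id=6: ✗
txn_id=7: ✗
txn_id=8: ✗
txn_id=9: ✗
txn_id=10: ✗
txn_id=11: ✓ → 60
txn_id=12: ✗
txn_id=13: ✗
txn_id=14: ✗
txn_id=15: ✗
risk_sum = 3467 + 60 = 3527
—
[m03_sum: merchant = 'M03']
txn_id=3: ✗
txn_id=4: ✗
txn_id=5: ✗
txn_id=6: ✓ → 1873
txn_id=7: ✗
txn_id=8: ✗
txn_id=9: ✗
txn_id=10: ✗
txn_id=11: ✗
txn_id=12: ✗
txn_id=13: ✗
txn_id=14: ✗
txn_id=15: ✗
m03_sum = 1873
—
[jpy_avg: currency <> 'JPY' and risk >= 32]
txn_id=3: ✓ → 3467
txn_id=4: ✗
txn_id=5: ✗
txn_id=6: ✓ → 1873
txn_id=7: ✓ → 2696
txn_id=8: ✓ → 4876
txn_id=9: ✓ → 41
txn_id=10: ✗
txn_id=11: ✓ → 60
txn_id=12: ✓ → 4414
txn_id=13: ✓ → 4341
txn_id=14: ✓ → 2960
txn_id=15: ✗
jpy_avg = (3467 + 1873 + 2696 + 4876 + 41 + 60 + 4414 + 4341 + 2960) / 9 = 2747.5555555556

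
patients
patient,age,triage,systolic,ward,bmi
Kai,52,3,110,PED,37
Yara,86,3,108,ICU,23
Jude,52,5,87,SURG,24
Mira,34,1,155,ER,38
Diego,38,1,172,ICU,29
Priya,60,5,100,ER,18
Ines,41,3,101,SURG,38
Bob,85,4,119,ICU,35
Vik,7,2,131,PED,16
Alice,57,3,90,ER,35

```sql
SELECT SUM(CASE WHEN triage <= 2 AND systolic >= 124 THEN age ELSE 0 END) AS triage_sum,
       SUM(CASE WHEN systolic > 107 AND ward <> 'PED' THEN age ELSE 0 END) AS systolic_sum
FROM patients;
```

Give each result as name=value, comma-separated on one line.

[triage_sum: triage <= 2 AND systolic >= 124]
patient=Kai: ✗
patient=Yara: ✗
patient=Jude: ✗
patient=Mira: ✓ → 34
patient=Diego: ✓ → 38
patient=Priya: ✗
patient=Ines: ✗
patient=Bob: ✗
patient=Vik: ✓ → 7
patient=Alice: ✗
triage_sum = 34 + 38 + 7 = 79
—
[systolic_sum: systolic > 107 AND ward <> 'PED']
patient=Kai: ✗
patient=Yara: ✓ → 86
patient=Jude: ✗
patient=Mira: ✓ → 34
patient=Diego: ✓ → 38
patient=Priya: ✗
patient=Ines: ✗
patient=Bob: ✓ → 85
patient=Vik: ✗
patient=Alice: ✗
systolic_sum = 86 + 34 + 38 + 85 = 243

triage_sum=79, systolic_sum=243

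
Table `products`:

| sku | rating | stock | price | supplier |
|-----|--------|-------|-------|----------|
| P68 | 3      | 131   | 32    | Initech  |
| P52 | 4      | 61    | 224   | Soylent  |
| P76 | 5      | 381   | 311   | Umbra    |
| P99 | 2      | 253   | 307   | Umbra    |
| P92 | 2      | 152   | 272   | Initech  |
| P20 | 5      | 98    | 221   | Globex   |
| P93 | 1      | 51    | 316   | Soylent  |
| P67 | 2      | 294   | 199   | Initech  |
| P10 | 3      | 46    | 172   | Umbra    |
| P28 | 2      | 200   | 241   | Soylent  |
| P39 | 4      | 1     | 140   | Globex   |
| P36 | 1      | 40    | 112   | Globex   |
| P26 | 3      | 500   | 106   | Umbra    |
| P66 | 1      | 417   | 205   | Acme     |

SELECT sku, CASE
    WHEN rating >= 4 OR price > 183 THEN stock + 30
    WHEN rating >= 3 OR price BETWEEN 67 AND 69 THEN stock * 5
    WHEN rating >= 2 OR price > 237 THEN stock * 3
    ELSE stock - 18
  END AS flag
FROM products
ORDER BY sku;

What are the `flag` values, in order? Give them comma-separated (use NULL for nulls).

sku=P10: rating >= 3 OR price BETWEEN 67 AND 69 → 230
sku=P20: rating >= 4 OR price > 183 → 128
sku=P26: rating >= 3 OR price BETWEEN 67 AND 69 → 2500
sku=P28: rating >= 4 OR price > 183 → 230
sku=P36: ELSE → 22
sku=P39: rating >= 4 OR price > 183 → 31
sku=P52: rating >= 4 OR price > 183 → 91
sku=P66: rating >= 4 OR price > 183 → 447
sku=P67: rating >= 4 OR price > 183 → 324
sku=P68: rating >= 3 OR price BETWEEN 67 AND 69 → 655
sku=P76: rating >= 4 OR price > 183 → 411
sku=P92: rating >= 4 OR price > 183 → 182
sku=P93: rating >= 4 OR price > 183 → 81
sku=P99: rating >= 4 OR price > 183 → 283

230, 128, 2500, 230, 22, 31, 91, 447, 324, 655, 411, 182, 81, 283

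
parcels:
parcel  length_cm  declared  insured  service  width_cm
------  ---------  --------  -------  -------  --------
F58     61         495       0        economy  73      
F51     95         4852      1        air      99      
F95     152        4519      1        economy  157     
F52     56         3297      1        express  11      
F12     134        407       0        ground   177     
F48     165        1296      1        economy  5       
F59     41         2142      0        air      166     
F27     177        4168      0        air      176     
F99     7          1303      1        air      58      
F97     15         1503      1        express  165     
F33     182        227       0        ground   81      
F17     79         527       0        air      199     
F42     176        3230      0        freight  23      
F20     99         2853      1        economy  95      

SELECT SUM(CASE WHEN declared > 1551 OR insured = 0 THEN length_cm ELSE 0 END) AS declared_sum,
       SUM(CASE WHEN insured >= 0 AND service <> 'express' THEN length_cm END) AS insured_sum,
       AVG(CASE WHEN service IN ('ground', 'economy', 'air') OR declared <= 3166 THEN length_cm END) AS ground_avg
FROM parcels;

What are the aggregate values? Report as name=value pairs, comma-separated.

[declared_sum: declared > 1551 OR insured = 0]
parcel=F58: ✓ → 61
parcel=F51: ✓ → 95
parcel=F95: ✓ → 152
parcel=F52: ✓ → 56
parcel=F12: ✓ → 134
parcel=F48: ✗
parcel=F59: ✓ → 41
parcel=F27: ✓ → 177
parcel=F99: ✗
parcel=F97: ✗
parcel=F33: ✓ → 182
parcel=F17: ✓ → 79
parcel=F42: ✓ → 176
parcel=F20: ✓ → 99
declared_sum = 61 + 95 + 152 + 56 + 134 + 41 + 177 + 182 + 79 + 176 + 99 = 1252
—
[insured_sum: insured >= 0 AND service <> 'express']
parcel=F58: ✓ → 61
parcel=F51: ✓ → 95
parcel=F95: ✓ → 152
parcel=F52: ✗
parcel=F12: ✓ → 134
parcel=F48: ✓ → 165
parcel=F59: ✓ → 41
parcel=F27: ✓ → 177
parcel=F99: ✓ → 7
parcel=F97: ✗
parcel=F33: ✓ → 182
parcel=F17: ✓ → 79
parcel=F42: ✓ → 176
parcel=F20: ✓ → 99
insured_sum = 61 + 95 + 152 + 134 + 165 + 41 + 177 + 7 + 182 + 79 + 176 + 99 = 1368
—
[ground_avg: service IN ('ground', 'economy', 'air') OR declared <= 3166]
parcel=F58: ✓ → 61
parcel=F51: ✓ → 95
parcel=F95: ✓ → 152
parcel=F52: ✗
parcel=F12: ✓ → 134
parcel=F48: ✓ → 165
parcel=F59: ✓ → 41
parcel=F27: ✓ → 177
parcel=F99: ✓ → 7
parcel=F97: ✓ → 15
parcel=F33: ✓ → 182
parcel=F17: ✓ → 79
parcel=F42: ✗
parcel=F20: ✓ → 99
ground_avg = (61 + 95 + 152 + 134 + 165 + 41 + 177 + 7 + 15 + 182 + 79 + 99) / 12 = 100.5833333333

declared_sum=1252, insured_sum=1368, ground_avg=100.5833333333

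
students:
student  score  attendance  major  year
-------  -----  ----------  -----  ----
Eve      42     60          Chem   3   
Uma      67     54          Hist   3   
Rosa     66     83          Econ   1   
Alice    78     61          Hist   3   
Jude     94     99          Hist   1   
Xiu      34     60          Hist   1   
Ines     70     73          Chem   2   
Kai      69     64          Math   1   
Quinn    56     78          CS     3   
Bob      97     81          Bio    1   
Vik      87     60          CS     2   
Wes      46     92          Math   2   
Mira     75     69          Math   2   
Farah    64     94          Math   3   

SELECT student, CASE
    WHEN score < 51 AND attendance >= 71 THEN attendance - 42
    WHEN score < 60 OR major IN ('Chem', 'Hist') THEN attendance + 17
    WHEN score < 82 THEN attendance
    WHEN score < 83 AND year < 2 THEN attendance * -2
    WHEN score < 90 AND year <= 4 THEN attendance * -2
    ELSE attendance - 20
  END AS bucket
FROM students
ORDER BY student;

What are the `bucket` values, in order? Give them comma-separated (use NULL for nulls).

78, 61, 77, 94, 90, 116, 64, 69, 95, 83, 71, -120, 50, 77

student=Alice: score < 60 OR major IN ('Chem', 'Hist') → 78
student=Bob: ELSE → 61
student=Eve: score < 60 OR major IN ('Chem', 'Hist') → 77
student=Farah: score < 82 → 94
student=Ines: score < 60 OR major IN ('Chem', 'Hist') → 90
student=Jude: score < 60 OR major IN ('Chem', 'Hist') → 116
student=Kai: score < 82 → 64
student=Mira: score < 82 → 69
student=Quinn: score < 60 OR major IN ('Chem', 'Hist') → 95
student=Rosa: score < 82 → 83
student=Uma: score < 60 OR major IN ('Chem', 'Hist') → 71
student=Vik: score < 90 AND year <= 4 → -120
student=Wes: score < 51 AND attendance >= 71 → 50
student=Xiu: score < 60 OR major IN ('Chem', 'Hist') → 77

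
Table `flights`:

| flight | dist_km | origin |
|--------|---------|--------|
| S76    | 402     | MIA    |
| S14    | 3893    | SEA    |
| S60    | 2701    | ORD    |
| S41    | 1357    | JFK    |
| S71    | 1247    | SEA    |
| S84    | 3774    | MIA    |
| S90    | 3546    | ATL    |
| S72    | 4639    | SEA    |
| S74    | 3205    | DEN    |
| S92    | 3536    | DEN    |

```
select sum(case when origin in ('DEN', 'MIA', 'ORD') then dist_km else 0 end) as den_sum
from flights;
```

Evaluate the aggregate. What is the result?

13618

flight=S76: ✓ → 402
flight=S14: ✗
flight=S60: ✓ → 2701
flight=S41: ✗
flight=S71: ✗
flight=S84: ✓ → 3774
flight=S90: ✗
flight=S72: ✗
flight=S74: ✓ → 3205
flight=S92: ✓ → 3536
den_sum = 402 + 2701 + 3774 + 3205 + 3536 = 13618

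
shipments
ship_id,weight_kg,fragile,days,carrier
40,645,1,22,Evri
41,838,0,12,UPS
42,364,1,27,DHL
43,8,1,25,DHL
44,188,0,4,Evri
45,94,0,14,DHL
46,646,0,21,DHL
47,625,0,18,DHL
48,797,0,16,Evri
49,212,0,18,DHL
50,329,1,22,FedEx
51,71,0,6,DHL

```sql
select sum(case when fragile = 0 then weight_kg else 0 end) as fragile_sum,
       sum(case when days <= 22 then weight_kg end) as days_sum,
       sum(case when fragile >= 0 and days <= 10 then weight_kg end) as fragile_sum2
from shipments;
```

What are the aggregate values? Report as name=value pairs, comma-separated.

[fragile_sum: fragile = 0]
ship_id=40: ✗
ship_id=41: ✓ → 838
ship_id=42: ✗
ship_id=43: ✗
ship_id=44: ✓ → 188
ship_id=45: ✓ → 94
ship_id=46: ✓ → 646
ship_id=47: ✓ → 625
ship_id=48: ✓ → 797
ship_id=49: ✓ → 212
ship_id=50: ✗
ship_id=51: ✓ → 71
fragile_sum = 838 + 188 + 94 + 646 + 625 + 797 + 212 + 71 = 3471
—
[days_sum: days <= 22]
ship_id=40: ✓ → 645
ship_id=41: ✓ → 838
ship_id=42: ✗
ship_id=43: ✗
ship_id=44: ✓ → 188
ship_id=45: ✓ → 94
ship_id=46: ✓ → 646
ship_id=47: ✓ → 625
ship_id=48: ✓ → 797
ship_id=49: ✓ → 212
ship_id=50: ✓ → 329
ship_id=51: ✓ → 71
days_sum = 645 + 838 + 188 + 94 + 646 + 625 + 797 + 212 + 329 + 71 = 4445
—
[fragile_sum2: fragile >= 0 and days <= 10]
ship_id=40: ✗
ship_id=41: ✗
ship_id=42: ✗
ship_id=43: ✗
ship_id=44: ✓ → 188
ship_id=45: ✗
ship_id=46: ✗
ship_id=47: ✗
ship_id=48: ✗
ship_id=49: ✗
ship_id=50: ✗
ship_id=51: ✓ → 71
fragile_sum2 = 188 + 71 = 259

fragile_sum=3471, days_sum=4445, fragile_sum2=259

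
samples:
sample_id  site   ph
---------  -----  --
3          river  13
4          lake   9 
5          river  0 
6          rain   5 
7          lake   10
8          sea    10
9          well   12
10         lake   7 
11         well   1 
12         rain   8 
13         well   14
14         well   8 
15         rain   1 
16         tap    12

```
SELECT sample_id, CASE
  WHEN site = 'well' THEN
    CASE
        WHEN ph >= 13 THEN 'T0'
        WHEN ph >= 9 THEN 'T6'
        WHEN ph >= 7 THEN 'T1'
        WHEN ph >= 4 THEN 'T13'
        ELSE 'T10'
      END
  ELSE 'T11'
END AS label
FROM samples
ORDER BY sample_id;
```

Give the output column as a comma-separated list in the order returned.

T11, T11, T11, T11, T11, T11, T6, T11, T10, T11, T0, T1, T11, T11

sample_id=3: site='river' → outer ELSE → T11
sample_id=4: site='lake' → outer ELSE → T11
sample_id=5: site='river' → outer ELSE → T11
sample_id=6: site='rain' → outer ELSE → T11
sample_id=7: site='lake' → outer ELSE → T11
sample_id=8: site='sea' → outer ELSE → T11
sample_id=9: site='well' → inner[ph >= 9] → T6
sample_id=10: site='lake' → outer ELSE → T11
sample_id=11: site='well' → inner[ELSE] → T10
sample_id=12: site='rain' → outer ELSE → T11
sample_id=13: site='well' → inner[ph >= 13] → T0
sample_id=14: site='well' → inner[ph >= 7] → T1
sample_id=15: site='rain' → outer ELSE → T11
sample_id=16: site='tap' → outer ELSE → T11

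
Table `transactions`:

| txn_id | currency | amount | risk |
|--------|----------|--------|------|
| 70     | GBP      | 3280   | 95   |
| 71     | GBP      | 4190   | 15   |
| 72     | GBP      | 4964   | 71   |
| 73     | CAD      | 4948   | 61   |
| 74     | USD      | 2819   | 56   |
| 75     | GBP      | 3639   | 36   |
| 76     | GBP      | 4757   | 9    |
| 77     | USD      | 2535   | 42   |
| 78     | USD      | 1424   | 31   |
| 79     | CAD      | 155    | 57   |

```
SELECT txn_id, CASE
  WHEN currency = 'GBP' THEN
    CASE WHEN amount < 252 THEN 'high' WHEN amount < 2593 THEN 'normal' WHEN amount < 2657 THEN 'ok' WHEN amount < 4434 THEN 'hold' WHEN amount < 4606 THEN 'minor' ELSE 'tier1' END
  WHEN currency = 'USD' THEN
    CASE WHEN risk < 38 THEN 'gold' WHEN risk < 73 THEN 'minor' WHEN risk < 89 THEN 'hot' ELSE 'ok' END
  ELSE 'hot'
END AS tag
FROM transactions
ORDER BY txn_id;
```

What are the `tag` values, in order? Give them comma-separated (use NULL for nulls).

txn_id=70: currency='GBP' → inner[amount < 4434] → hold
txn_id=71: currency='GBP' → inner[amount < 4434] → hold
txn_id=72: currency='GBP' → inner[ELSE] → tier1
txn_id=73: currency='CAD' → outer ELSE → hot
txn_id=74: currency='USD' → inner[risk < 73] → minor
txn_id=75: currency='GBP' → inner[amount < 4434] → hold
txn_id=76: currency='GBP' → inner[ELSE] → tier1
txn_id=77: currency='USD' → inner[risk < 73] → minor
txn_id=78: currency='USD' → inner[risk < 38] → gold
txn_id=79: currency='CAD' → outer ELSE → hot

hold, hold, tier1, hot, minor, hold, tier1, minor, gold, hot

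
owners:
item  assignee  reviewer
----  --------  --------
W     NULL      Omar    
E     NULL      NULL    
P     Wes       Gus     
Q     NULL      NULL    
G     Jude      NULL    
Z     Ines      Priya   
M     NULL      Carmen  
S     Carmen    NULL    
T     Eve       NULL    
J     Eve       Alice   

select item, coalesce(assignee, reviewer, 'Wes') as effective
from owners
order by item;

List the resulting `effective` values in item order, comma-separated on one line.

Wes, Jude, Eve, Carmen, Wes, Wes, Carmen, Eve, Omar, Ines

item=E: assignee=NULL, reviewer=NULL, → literal Wes → Wes
item=G: assignee=Jude → Jude
item=J: assignee=Eve → Eve
item=M: assignee=NULL, reviewer=Carmen → Carmen
item=P: assignee=Wes → Wes
item=Q: assignee=NULL, reviewer=NULL, → literal Wes → Wes
item=S: assignee=Carmen → Carmen
item=T: assignee=Eve → Eve
item=W: assignee=NULL, reviewer=Omar → Omar
item=Z: assignee=Ines → Ines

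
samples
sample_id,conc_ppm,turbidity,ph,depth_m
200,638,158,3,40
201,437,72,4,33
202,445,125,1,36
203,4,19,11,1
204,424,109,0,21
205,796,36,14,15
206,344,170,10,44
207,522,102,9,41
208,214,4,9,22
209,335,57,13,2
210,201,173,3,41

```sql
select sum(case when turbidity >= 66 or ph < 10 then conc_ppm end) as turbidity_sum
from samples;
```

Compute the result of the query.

sample_id=200: ✓ → 638
sample_id=201: ✓ → 437
sample_id=202: ✓ → 445
sample_id=203: ✗
sample_id=204: ✓ → 424
sample_id=205: ✗
sample_id=206: ✓ → 344
sample_id=207: ✓ → 522
sample_id=208: ✓ → 214
sample_id=209: ✗
sample_id=210: ✓ → 201
turbidity_sum = 638 + 437 + 445 + 424 + 344 + 522 + 214 + 201 = 3225

3225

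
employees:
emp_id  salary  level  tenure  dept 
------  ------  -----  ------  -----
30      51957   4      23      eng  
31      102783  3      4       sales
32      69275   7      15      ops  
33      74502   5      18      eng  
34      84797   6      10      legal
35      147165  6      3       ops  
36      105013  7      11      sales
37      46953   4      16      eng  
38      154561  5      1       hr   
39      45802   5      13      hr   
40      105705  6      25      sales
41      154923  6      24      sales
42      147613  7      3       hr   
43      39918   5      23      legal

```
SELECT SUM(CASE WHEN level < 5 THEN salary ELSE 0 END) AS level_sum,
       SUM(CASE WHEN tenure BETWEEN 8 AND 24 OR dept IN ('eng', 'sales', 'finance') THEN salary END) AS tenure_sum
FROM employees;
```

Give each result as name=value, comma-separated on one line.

level_sum=201693, tenure_sum=881628

[level_sum: level < 5]
emp_id=30: ✓ → 51957
emp_id=31: ✓ → 102783
emp_id=32: ✗
emp_id=33: ✗
emp_id=34: ✗
emp_id=35: ✗
emp_id=36: ✗
emp_id=37: ✓ → 46953
emp_id=38: ✗
emp_id=39: ✗
emp_id=40: ✗
emp_id=41: ✗
emp_id=42: ✗
emp_id=43: ✗
level_sum = 51957 + 102783 + 46953 = 201693
—
[tenure_sum: tenure BETWEEN 8 AND 24 OR dept IN ('eng', 'sales', 'finance')]
emp_id=30: ✓ → 51957
emp_id=31: ✓ → 102783
emp_id=32: ✓ → 69275
emp_id=33: ✓ → 74502
emp_id=34: ✓ → 84797
emp_id=35: ✗
emp_id=36: ✓ → 105013
emp_id=37: ✓ → 46953
emp_id=38: ✗
emp_id=39: ✓ → 45802
emp_id=40: ✓ → 105705
emp_id=41: ✓ → 154923
emp_id=42: ✗
emp_id=43: ✓ → 39918
tenure_sum = 51957 + 102783 + 69275 + 74502 + 84797 + 105013 + 46953 + 45802 + 105705 + 154923 + 39918 = 881628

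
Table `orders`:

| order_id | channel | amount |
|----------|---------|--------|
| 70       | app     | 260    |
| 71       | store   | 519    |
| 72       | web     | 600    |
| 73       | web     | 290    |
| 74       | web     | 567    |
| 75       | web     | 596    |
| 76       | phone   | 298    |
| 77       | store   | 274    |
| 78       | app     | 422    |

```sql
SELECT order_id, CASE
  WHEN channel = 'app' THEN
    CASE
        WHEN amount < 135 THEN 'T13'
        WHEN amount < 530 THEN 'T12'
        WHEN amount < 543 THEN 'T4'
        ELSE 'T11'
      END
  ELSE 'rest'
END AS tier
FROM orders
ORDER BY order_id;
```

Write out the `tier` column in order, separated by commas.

T12, rest, rest, rest, rest, rest, rest, rest, T12

order_id=70: channel='app' → inner[amount < 530] → T12
order_id=71: channel='store' → outer ELSE → rest
order_id=72: channel='web' → outer ELSE → rest
order_id=73: channel='web' → outer ELSE → rest
order_id=74: channel='web' → outer ELSE → rest
order_id=75: channel='web' → outer ELSE → rest
order_id=76: channel='phone' → outer ELSE → rest
order_id=77: channel='store' → outer ELSE → rest
order_id=78: channel='app' → inner[amount < 530] → T12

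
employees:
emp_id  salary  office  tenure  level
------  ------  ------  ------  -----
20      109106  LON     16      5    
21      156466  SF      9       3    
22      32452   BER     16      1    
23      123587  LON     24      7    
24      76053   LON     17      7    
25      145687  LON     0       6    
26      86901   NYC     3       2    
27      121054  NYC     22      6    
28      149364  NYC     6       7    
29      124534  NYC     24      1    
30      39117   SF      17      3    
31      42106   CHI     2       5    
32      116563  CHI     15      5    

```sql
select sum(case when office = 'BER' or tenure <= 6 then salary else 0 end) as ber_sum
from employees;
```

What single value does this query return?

emp_id=20: ✗
emp_id=21: ✗
emp_id=22: ✓ → 32452
emp_id=23: ✗
emp_id=24: ✗
emp_id=25: ✓ → 145687
emp_id=26: ✓ → 86901
emp_id=27: ✗
emp_id=28: ✓ → 149364
emp_id=29: ✗
emp_id=30: ✗
emp_id=31: ✓ → 42106
emp_id=32: ✗
ber_sum = 32452 + 145687 + 86901 + 149364 + 42106 = 456510

456510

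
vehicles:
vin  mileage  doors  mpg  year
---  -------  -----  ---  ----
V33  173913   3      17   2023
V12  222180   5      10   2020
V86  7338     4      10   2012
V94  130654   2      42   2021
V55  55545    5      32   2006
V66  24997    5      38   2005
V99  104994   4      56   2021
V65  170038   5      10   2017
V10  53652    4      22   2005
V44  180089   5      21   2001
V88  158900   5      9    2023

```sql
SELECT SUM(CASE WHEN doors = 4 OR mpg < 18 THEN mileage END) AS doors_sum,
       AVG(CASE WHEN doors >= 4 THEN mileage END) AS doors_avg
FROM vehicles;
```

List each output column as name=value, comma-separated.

doors_sum=891015, doors_avg=108637

[doors_sum: doors = 4 OR mpg < 18]
vin=V33: ✓ → 173913
vin=V12: ✓ → 222180
vin=V86: ✓ → 7338
vin=V94: ✗
vin=V55: ✗
vin=V66: ✗
vin=V99: ✓ → 104994
vin=V65: ✓ → 170038
vin=V10: ✓ → 53652
vin=V44: ✗
vin=V88: ✓ → 158900
doors_sum = 173913 + 222180 + 7338 + 104994 + 170038 + 53652 + 158900 = 891015
—
[doors_avg: doors >= 4]
vin=V33: ✗
vin=V12: ✓ → 222180
vin=V86: ✓ → 7338
vin=V94: ✗
vin=V55: ✓ → 55545
vin=V66: ✓ → 24997
vin=V99: ✓ → 104994
vin=V65: ✓ → 170038
vin=V10: ✓ → 53652
vin=V44: ✓ → 180089
vin=V88: ✓ → 158900
doors_avg = (222180 + 7338 + 55545 + 24997 + 104994 + 170038 + 53652 + 180089 + 158900) / 9 = 108637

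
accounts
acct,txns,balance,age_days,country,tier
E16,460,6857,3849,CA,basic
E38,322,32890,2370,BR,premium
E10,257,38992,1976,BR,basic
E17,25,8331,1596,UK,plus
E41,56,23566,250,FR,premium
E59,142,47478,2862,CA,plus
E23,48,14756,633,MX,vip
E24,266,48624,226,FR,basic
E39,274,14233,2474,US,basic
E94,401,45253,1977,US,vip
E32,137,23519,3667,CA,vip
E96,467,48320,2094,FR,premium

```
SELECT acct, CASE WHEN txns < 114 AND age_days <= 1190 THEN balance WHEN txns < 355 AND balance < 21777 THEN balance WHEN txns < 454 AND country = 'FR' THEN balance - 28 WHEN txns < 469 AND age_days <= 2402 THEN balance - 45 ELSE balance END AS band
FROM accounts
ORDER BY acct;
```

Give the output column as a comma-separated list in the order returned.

38947, 6857, 8331, 14756, 48596, 23519, 32845, 14233, 23566, 47478, 45208, 48275

acct=E10: txns < 469 AND age_days <= 2402 → 38947
acct=E16: ELSE → 6857
acct=E17: txns < 355 AND balance < 21777 → 8331
acct=E23: txns < 114 AND age_days <= 1190 → 14756
acct=E24: txns < 454 AND country = 'FR' → 48596
acct=E32: ELSE → 23519
acct=E38: txns < 469 AND age_days <= 2402 → 32845
acct=E39: txns < 355 AND balance < 21777 → 14233
acct=E41: txns < 114 AND age_days <= 1190 → 23566
acct=E59: ELSE → 47478
acct=E94: txns < 469 AND age_days <= 2402 → 45208
acct=E96: txns < 469 AND age_days <= 2402 → 48275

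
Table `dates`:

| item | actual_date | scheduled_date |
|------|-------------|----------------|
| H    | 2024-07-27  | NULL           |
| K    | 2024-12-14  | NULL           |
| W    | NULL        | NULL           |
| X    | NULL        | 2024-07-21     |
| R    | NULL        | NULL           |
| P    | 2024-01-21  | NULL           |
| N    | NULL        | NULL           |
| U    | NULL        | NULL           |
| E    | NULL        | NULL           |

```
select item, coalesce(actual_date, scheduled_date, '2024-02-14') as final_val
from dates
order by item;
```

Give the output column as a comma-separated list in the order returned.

2024-02-14, 2024-07-27, 2024-12-14, 2024-02-14, 2024-01-21, 2024-02-14, 2024-02-14, 2024-02-14, 2024-07-21

item=E: actual_date=NULL, scheduled_date=NULL, → literal 2024-02-14 → 2024-02-14
item=H: actual_date=2024-07-27 → 2024-07-27
item=K: actual_date=2024-12-14 → 2024-12-14
item=N: actual_date=NULL, scheduled_date=NULL, → literal 2024-02-14 → 2024-02-14
item=P: actual_date=2024-01-21 → 2024-01-21
item=R: actual_date=NULL, scheduled_date=NULL, → literal 2024-02-14 → 2024-02-14
item=U: actual_date=NULL, scheduled_date=NULL, → literal 2024-02-14 → 2024-02-14
item=W: actual_date=NULL, scheduled_date=NULL, → literal 2024-02-14 → 2024-02-14
item=X: actual_date=NULL, scheduled_date=2024-07-21 → 2024-07-21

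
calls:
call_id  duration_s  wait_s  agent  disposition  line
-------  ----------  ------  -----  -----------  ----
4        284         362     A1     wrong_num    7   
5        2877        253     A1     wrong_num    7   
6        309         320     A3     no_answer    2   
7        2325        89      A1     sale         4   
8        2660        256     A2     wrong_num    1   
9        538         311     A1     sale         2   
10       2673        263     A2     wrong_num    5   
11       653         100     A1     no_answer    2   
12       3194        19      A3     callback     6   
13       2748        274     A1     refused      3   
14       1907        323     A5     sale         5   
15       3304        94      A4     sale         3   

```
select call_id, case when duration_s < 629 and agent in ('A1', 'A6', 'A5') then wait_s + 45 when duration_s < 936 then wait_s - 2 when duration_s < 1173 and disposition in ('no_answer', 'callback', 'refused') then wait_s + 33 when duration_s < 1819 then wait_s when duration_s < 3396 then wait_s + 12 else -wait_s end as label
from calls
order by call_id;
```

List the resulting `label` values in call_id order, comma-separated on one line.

call_id=4: duration_s < 629 and agent in ('A1', 'A6', 'A5') → 407
call_id=5: duration_s < 3396 → 265
call_id=6: duration_s < 936 → 318
call_id=7: duration_s < 3396 → 101
call_id=8: duration_s < 3396 → 268
call_id=9: duration_s < 629 and agent in ('A1', 'A6', 'A5') → 356
call_id=10: duration_s < 3396 → 275
call_id=11: duration_s < 936 → 98
call_id=12: duration_s < 3396 → 31
call_id=13: duration_s < 3396 → 286
call_id=14: duration_s < 3396 → 335
call_id=15: duration_s < 3396 → 106

407, 265, 318, 101, 268, 356, 275, 98, 31, 286, 335, 106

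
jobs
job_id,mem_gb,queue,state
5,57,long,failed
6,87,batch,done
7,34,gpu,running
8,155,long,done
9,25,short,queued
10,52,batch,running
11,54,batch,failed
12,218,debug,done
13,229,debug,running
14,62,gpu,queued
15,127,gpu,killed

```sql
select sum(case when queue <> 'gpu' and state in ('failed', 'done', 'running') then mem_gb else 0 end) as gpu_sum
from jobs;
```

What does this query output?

852

job_id=5: ✓ → 57
job_id=6: ✓ → 87
job_id=7: ✗
job_id=8: ✓ → 155
job_id=9: ✗
job_id=10: ✓ → 52
job_id=11: ✓ → 54
job_id=12: ✓ → 218
job_id=13: ✓ → 229
job_id=14: ✗
job_id=15: ✗
gpu_sum = 57 + 87 + 155 + 52 + 54 + 218 + 229 = 852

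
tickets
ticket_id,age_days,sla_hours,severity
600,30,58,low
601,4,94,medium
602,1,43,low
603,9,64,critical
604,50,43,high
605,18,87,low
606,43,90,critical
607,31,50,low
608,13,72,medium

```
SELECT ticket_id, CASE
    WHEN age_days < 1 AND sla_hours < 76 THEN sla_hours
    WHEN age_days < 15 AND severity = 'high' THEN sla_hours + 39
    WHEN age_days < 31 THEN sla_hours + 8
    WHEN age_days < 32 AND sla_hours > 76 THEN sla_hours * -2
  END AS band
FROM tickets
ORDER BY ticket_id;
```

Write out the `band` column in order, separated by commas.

ticket_id=600: age_days < 31 → 66
ticket_id=601: age_days < 31 → 102
ticket_id=602: age_days < 31 → 51
ticket_id=603: age_days < 31 → 72
ticket_id=604: (no match → NULL) → NULL
ticket_id=605: age_days < 31 → 95
ticket_id=606: (no match → NULL) → NULL
ticket_id=607: (no match → NULL) → NULL
ticket_id=608: age_days < 31 → 80

66, 102, 51, 72, NULL, 95, NULL, NULL, 80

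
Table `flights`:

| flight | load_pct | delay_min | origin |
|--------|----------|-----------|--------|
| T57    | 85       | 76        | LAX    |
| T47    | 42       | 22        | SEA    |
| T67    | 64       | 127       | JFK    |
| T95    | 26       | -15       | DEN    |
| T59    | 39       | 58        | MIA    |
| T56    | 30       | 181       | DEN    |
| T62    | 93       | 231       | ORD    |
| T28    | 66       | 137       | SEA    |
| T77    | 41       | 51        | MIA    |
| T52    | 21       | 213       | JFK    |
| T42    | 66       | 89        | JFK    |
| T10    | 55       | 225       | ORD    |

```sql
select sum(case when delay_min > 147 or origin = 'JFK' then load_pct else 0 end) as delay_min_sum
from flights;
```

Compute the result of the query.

flight=T57: ✗
flight=T47: ✗
flight=T67: ✓ → 64
flight=T95: ✗
flight=T59: ✗
flight=T56: ✓ → 30
flight=T62: ✓ → 93
flight=T28: ✗
flight=T77: ✗
flight=T52: ✓ → 21
flight=T42: ✓ → 66
flight=T10: ✓ → 55
delay_min_sum = 64 + 30 + 93 + 21 + 66 + 55 = 329

329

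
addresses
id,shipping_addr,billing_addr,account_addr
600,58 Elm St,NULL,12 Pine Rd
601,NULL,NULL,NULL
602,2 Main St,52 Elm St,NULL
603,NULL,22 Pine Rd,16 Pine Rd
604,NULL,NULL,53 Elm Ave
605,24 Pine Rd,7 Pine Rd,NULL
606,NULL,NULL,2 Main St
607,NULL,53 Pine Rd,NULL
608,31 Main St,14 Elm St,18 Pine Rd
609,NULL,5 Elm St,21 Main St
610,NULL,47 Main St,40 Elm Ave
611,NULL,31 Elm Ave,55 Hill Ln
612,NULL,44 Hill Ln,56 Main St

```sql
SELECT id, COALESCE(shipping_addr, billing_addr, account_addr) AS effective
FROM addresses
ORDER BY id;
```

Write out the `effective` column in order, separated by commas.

id=600: shipping_addr=58 Elm St → 58 Elm St
id=601: shipping_addr=NULL, billing_addr=NULL, account_addr=NULL (all NULL) → NULL
id=602: shipping_addr=2 Main St → 2 Main St
id=603: shipping_addr=NULL, billing_addr=22 Pine Rd → 22 Pine Rd
id=604: shipping_addr=NULL, billing_addr=NULL, account_addr=53 Elm Ave → 53 Elm Ave
id=605: shipping_addr=24 Pine Rd → 24 Pine Rd
id=606: shipping_addr=NULL, billing_addr=NULL, account_addr=2 Main St → 2 Main St
id=607: shipping_addr=NULL, billing_addr=53 Pine Rd → 53 Pine Rd
id=608: shipping_addr=31 Main St → 31 Main St
id=609: shipping_addr=NULL, billing_addr=5 Elm St → 5 Elm St
id=610: shipping_addr=NULL, billing_addr=47 Main St → 47 Main St
id=611: shipping_addr=NULL, billing_addr=31 Elm Ave → 31 Elm Ave
id=612: shipping_addr=NULL, billing_addr=44 Hill Ln → 44 Hill Ln

58 Elm St, NULL, 2 Main St, 22 Pine Rd, 53 Elm Ave, 24 Pine Rd, 2 Main St, 53 Pine Rd, 31 Main St, 5 Elm St, 47 Main St, 31 Elm Ave, 44 Hill Ln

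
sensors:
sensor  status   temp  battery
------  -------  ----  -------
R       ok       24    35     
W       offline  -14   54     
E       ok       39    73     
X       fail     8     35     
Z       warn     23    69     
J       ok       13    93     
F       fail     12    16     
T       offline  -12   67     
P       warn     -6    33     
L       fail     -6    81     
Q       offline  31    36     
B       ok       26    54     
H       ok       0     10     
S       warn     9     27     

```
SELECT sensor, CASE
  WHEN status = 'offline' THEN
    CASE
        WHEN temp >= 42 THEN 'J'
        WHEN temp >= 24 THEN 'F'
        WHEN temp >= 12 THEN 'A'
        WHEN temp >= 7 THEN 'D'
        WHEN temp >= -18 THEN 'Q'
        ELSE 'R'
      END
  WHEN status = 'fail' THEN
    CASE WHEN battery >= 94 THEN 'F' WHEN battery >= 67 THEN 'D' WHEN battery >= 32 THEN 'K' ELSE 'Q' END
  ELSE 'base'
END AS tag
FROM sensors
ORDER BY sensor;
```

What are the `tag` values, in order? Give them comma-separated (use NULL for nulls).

base, base, Q, base, base, D, base, F, base, base, Q, Q, K, base

sensor=B: status='ok' → outer ELSE → base
sensor=E: status='ok' → outer ELSE → base
sensor=F: status='fail' → inner[ELSE] → Q
sensor=H: status='ok' → outer ELSE → base
sensor=J: status='ok' → outer ELSE → base
sensor=L: status='fail' → inner[battery >= 67] → D
sensor=P: status='warn' → outer ELSE → base
sensor=Q: status='offline' → inner[temp >= 24] → F
sensor=R: status='ok' → outer ELSE → base
sensor=S: status='warn' → outer ELSE → base
sensor=T: status='offline' → inner[temp >= -18] → Q
sensor=W: status='offline' → inner[temp >= -18] → Q
sensor=X: status='fail' → inner[battery >= 32] → K
sensor=Z: status='warn' → outer ELSE → base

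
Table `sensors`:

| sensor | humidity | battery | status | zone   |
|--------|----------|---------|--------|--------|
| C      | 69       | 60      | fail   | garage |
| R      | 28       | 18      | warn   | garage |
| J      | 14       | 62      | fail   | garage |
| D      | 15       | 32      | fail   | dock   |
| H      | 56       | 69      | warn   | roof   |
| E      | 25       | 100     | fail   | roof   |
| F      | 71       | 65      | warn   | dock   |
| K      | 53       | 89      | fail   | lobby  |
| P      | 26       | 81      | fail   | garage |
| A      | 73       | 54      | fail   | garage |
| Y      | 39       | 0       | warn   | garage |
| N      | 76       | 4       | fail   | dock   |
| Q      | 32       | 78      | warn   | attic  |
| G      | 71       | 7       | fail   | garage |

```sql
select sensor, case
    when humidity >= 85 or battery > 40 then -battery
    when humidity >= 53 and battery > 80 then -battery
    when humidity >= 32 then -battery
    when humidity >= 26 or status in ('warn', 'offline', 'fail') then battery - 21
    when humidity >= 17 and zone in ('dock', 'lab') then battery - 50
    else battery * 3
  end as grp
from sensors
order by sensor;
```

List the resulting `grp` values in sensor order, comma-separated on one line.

-54, -60, 11, -100, -65, -7, -69, -62, -89, -4, -81, -78, -3, 0

sensor=A: humidity >= 85 or battery > 40 → -54
sensor=C: humidity >= 85 or battery > 40 → -60
sensor=D: humidity >= 26 or status in ('warn', 'offline', 'fail') → 11
sensor=E: humidity >= 85 or battery > 40 → -100
sensor=F: humidity >= 85 or battery > 40 → -65
sensor=G: humidity >= 32 → -7
sensor=H: humidity >= 85 or battery > 40 → -69
sensor=J: humidity >= 85 or battery > 40 → -62
sensor=K: humidity >= 85 or battery > 40 → -89
sensor=N: humidity >= 32 → -4
sensor=P: humidity >= 85 or battery > 40 → -81
sensor=Q: humidity >= 85 or battery > 40 → -78
sensor=R: humidity >= 26 or status in ('warn', 'offline', 'fail') → -3
sensor=Y: humidity >= 32 → 0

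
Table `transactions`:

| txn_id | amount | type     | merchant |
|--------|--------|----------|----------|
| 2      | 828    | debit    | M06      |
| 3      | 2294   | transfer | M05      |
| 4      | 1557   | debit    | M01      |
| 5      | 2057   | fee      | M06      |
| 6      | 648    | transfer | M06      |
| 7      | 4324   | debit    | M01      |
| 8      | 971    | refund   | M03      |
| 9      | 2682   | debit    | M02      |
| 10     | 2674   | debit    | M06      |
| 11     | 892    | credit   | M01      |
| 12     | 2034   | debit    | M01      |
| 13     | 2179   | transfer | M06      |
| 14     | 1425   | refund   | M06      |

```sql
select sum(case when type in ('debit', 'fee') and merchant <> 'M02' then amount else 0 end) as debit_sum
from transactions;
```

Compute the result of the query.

13474

txn_id=2: ✓ → 828
txn_id=3: ✗
txn_id=4: ✓ → 1557
txn_id=5: ✓ → 2057
txn_id=6: ✗
txn_id=7: ✓ → 4324
txn_id=8: ✗
txn_id=9: ✗
txn_id=10: ✓ → 2674
txn_id=11: ✗
txn_id=12: ✓ → 2034
txn_id=13: ✗
txn_id=14: ✗
debit_sum = 828 + 1557 + 2057 + 4324 + 2674 + 2034 = 13474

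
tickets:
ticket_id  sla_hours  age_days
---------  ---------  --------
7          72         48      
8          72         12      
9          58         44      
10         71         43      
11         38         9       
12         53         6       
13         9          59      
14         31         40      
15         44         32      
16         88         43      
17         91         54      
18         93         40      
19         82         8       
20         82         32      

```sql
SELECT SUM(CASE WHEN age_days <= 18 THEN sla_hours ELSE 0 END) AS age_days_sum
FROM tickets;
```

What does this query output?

245

ticket_id=7: ✗
ticket_id=8: ✓ → 72
ticket_id=9: ✗
ticket_id=10: ✗
ticket_id=11: ✓ → 38
ticket_id=12: ✓ → 53
ticket_id=13: ✗
ticket_id=14: ✗
ticket_id=15: ✗
ticket_id=16: ✗
ticket_id=17: ✗
ticket_id=18: ✗
ticket_id=19: ✓ → 82
ticket_id=20: ✗
age_days_sum = 72 + 38 + 53 + 82 = 245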